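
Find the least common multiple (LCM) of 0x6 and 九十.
Convert 0x6 (hexadecimal) → 6 (decimal)
Convert 九十 (Chinese numeral) → 9×10 = 90 (decimal)
Compute lcm(6, 90) = 90
90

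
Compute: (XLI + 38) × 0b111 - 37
Convert XLI (Roman numeral) → 40 + 1 = 41 (decimal)
Convert 0b111 (binary) → 4 + 2 + 1 = 7 (decimal)
Expression in decimal: (41 + 38) × 7 - 37
Parentheses first: 41 + 38 = 79
Multiply: 79 × 7 = 553
Subtract: 553 - 37 = 516
516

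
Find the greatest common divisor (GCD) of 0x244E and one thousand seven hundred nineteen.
Convert 0x244E (hexadecimal) → 2×4096 + 4×256 + 4×16 + 14 = 9294 (decimal)
Convert one thousand seven hundred nineteen (English words) → 1×1000 + 7×100 + 19 = 1719 (decimal)
Compute gcd(9294, 1719) = 3
3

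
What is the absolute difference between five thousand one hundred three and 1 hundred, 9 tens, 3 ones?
Convert five thousand one hundred three (English words) → 5×1000 + 1×100 + 3 = 5103 (decimal)
Convert 1 hundred, 9 tens, 3 ones (place-value notation) → 1×100 + 9×10 + 3 = 193 (decimal)
Compute |5103 - 193| = 4910
4910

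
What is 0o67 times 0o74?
Convert 0o67 (octal) → 6×8 + 7 = 55 (decimal)
Convert 0o74 (octal) → 7×8 + 4 = 60 (decimal)
Compute 55 × 60 = 3300
3300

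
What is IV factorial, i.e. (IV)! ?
Convert IV (Roman numeral) → 4 (decimal)
Compute 4! = 24
24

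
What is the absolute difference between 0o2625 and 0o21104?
Convert 0o2625 (octal) → 2×512 + 6×64 + 2×8 + 5 = 1429 (decimal)
Convert 0o21104 (octal) → 2×4096 + 1×512 + 1×64 + 4 = 8772 (decimal)
Compute |1429 - 8772| = 7343
7343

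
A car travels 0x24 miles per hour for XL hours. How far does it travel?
Convert 0x24 (hexadecimal) → 2×16 + 4 = 36 (decimal)
Convert XL (Roman numeral) → 40 (decimal)
Compute 36 × 40 = 1440
1440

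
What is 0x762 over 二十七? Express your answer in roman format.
Convert 0x762 (hexadecimal) → 7×256 + 6×16 + 2 = 1890 (decimal)
Convert 二十七 (Chinese numeral) → 2×10 + 7 = 27 (decimal)
Compute 1890 ÷ 27 = 70
Convert 70 (decimal) → 70 = 50 + 10 + 10 → LXX (Roman numeral)
LXX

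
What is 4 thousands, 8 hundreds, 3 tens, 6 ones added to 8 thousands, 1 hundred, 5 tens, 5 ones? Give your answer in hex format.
Convert 4 thousands, 8 hundreds, 3 tens, 6 ones (place-value notation) → 4×1000 + 8×100 + 3×10 + 6 = 4836 (decimal)
Convert 8 thousands, 1 hundred, 5 tens, 5 ones (place-value notation) → 8×1000 + 1×100 + 5×10 + 5 = 8155 (decimal)
Compute 4836 + 8155 = 12991
Convert 12991 (decimal) → 12991 = 3×4096 + 2×256 + 11×16 + 15 → 0x32BF (hexadecimal)
0x32BF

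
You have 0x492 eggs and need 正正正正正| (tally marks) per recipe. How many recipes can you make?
Convert 0x492 (hexadecimal) → 4×256 + 9×16 + 2 = 1170 (decimal)
Convert 正正正正正| (tally marks) → 5 + 5 + 5 + 5 + 5 + 1 = 26 (decimal)
Compute 1170 ÷ 26 = 45
45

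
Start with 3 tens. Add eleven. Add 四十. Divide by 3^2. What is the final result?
Convert 3 tens (place-value notation) → 3×10 = 30 (decimal)
Start: 30
Convert eleven (English words) → 11 (decimal)
30 + 11 = 41
Convert 四十 (Chinese numeral) → 4×10 = 40 (decimal)
41 + 40 = 81
Convert 3^2 (power) → 9 (decimal)
81 ÷ 9 = 9
9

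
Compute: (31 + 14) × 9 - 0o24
Convert 0o24 (octal) → 2×8 + 4 = 20 (decimal)
Expression in decimal: (31 + 14) × 9 - 20
Parentheses first: 31 + 14 = 45
Multiply: 45 × 9 = 405
Subtract: 405 - 20 = 385
385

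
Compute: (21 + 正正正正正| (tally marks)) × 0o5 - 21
Convert 正正正正正| (tally marks) → 5 + 5 + 5 + 5 + 5 + 1 = 26 (decimal)
Convert 0o5 (octal) → 5 (decimal)
Expression in decimal: (21 + 26) × 5 - 21
Parentheses first: 21 + 26 = 47
Multiply: 47 × 5 = 235
Subtract: 235 - 21 = 214
214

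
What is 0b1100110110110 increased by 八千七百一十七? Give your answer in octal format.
Convert 0b1100110110110 (binary) → 4096 + 2048 + 256 + 128 + 32 + 16 + 4 + 2 = 6582 (decimal)
Convert 八千七百一十七 (Chinese numeral) → 8×1000 + 7×100 + 1×10 + 7 = 8717 (decimal)
Compute 6582 + 8717 = 15299
Convert 15299 (decimal) → 15299 = 3×4096 + 5×512 + 7×64 + 3 → 0o35703 (octal)
0o35703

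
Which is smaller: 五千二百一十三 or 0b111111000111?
Convert 五千二百一十三 (Chinese numeral) → 5×1000 + 2×100 + 1×10 + 3 = 5213 (decimal)
Convert 0b111111000111 (binary) → 2048 + 1024 + 512 + 256 + 128 + 64 + 4 + 2 + 1 = 4039 (decimal)
Compare 5213 vs 4039: smaller = 4039
4039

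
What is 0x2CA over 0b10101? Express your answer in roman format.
Convert 0x2CA (hexadecimal) → 2×256 + 12×16 + 10 = 714 (decimal)
Convert 0b10101 (binary) → 16 + 4 + 1 = 21 (decimal)
Compute 714 ÷ 21 = 34
Convert 34 (decimal) → 34 = 10 + 10 + 10 + 4 → XXXIV (Roman numeral)
XXXIV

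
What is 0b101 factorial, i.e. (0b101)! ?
Convert 0b101 (binary) → 4 + 1 = 5 (decimal)
Compute 5! = 120
120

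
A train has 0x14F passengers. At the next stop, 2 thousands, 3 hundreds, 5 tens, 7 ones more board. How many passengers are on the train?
Convert 0x14F (hexadecimal) → 1×256 + 4×16 + 15 = 335 (decimal)
Convert 2 thousands, 3 hundreds, 5 tens, 7 ones (place-value notation) → 2×1000 + 3×100 + 5×10 + 7 = 2357 (decimal)
Compute 335 + 2357 = 2692
2692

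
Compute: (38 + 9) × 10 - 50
Parentheses first: 38 + 9 = 47
Multiply: 47 × 10 = 470
Subtract: 470 - 50 = 420
420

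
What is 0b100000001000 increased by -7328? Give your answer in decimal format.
Convert 0b100000001000 (binary) → 2048 + 8 = 2056 (decimal)
Compute 2056 + -7328 = -5272
-5272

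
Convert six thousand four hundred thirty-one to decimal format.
Convert six thousand four hundred thirty-one (English words) → 6×1000 + 4×100 + 31 = 6431 (decimal)
6431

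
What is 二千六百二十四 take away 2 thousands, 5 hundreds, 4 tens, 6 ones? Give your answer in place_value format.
Convert 二千六百二十四 (Chinese numeral) → 2×1000 + 6×100 + 2×10 + 4 = 2624 (decimal)
Convert 2 thousands, 5 hundreds, 4 tens, 6 ones (place-value notation) → 2×1000 + 5×100 + 4×10 + 6 = 2546 (decimal)
Compute 2624 - 2546 = 78
Convert 78 (decimal) → 78 = 7×10 + 8 → 7 tens, 8 ones (place-value notation)
7 tens, 8 ones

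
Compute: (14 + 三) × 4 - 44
Convert 三 (Chinese numeral) → 3 (decimal)
Expression in decimal: (14 + 3) × 4 - 44
Parentheses first: 14 + 3 = 17
Multiply: 17 × 4 = 68
Subtract: 68 - 44 = 24
24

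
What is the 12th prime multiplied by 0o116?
Convert the 12th prime (prime index) → 37 (decimal)
Convert 0o116 (octal) → 1×64 + 1×8 + 6 = 78 (decimal)
Compute 37 × 78 = 2886
2886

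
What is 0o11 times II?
Convert 0o11 (octal) → 1×8 + 1 = 9 (decimal)
Convert II (Roman numeral) → 1 + 1 = 2 (decimal)
Compute 9 × 2 = 18
18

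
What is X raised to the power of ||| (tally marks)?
Convert X (Roman numeral) → 10 (decimal)
Convert ||| (tally marks) → 3 (decimal)
Compute 10 ^ 3 = 1000
1000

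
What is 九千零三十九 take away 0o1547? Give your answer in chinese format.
Convert 九千零三十九 (Chinese numeral) → 9×1000 + 3×10 + 9 = 9039 (decimal)
Convert 0o1547 (octal) → 1×512 + 5×64 + 4×8 + 7 = 871 (decimal)
Compute 9039 - 871 = 8168
Convert 8168 (decimal) → 8168 = 8×1000 + 1×100 + 6×10 + 8 → 八千一百六十八 (Chinese numeral)
八千一百六十八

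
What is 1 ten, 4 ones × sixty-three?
Convert 1 ten, 4 ones (place-value notation) → 1×10 + 4 = 14 (decimal)
Convert sixty-three (English words) → 63 (decimal)
Compute 14 × 63 = 882
882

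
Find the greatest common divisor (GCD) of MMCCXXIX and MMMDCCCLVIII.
Convert MMCCXXIX (Roman numeral) → 1000 + 1000 + 100 + 100 + 10 + 10 + 9 = 2229 (decimal)
Convert MMMDCCCLVIII (Roman numeral) → 1000 + 1000 + 1000 + 500 + 100 + 100 + 100 + 50 + 5 + 1 + 1 + 1 = 3858 (decimal)
Compute gcd(2229, 3858) = 3
3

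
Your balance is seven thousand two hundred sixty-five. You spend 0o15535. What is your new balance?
Convert seven thousand two hundred sixty-five (English words) → 7×1000 + 2×100 + 65 = 7265 (decimal)
Convert 0o15535 (octal) → 1×4096 + 5×512 + 5×64 + 3×8 + 5 = 7005 (decimal)
Compute 7265 - 7005 = 260
260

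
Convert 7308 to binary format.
Convert 7308 (decimal) → 7308 = 4096 + 2048 + 1024 + 128 + 8 + 4 → 0b1110010001100 (binary)
0b1110010001100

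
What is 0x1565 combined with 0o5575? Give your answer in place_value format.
Convert 0x1565 (hexadecimal) → 1×4096 + 5×256 + 6×16 + 5 = 5477 (decimal)
Convert 0o5575 (octal) → 5×512 + 5×64 + 7×8 + 5 = 2941 (decimal)
Compute 5477 + 2941 = 8418
Convert 8418 (decimal) → 8418 = 8×1000 + 4×100 + 1×10 + 8 → 8 thousands, 4 hundreds, 1 ten, 8 ones (place-value notation)
8 thousands, 4 hundreds, 1 ten, 8 ones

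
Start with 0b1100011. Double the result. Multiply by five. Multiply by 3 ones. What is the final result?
Convert 0b1100011 (binary) → 64 + 32 + 2 + 1 = 99 (decimal)
Start: 99
99 × 2 = 198
Convert five (English words) → 5 (decimal)
198 × 5 = 990
Convert 3 ones (place-value notation) → 3 (decimal)
990 × 3 = 2970
2970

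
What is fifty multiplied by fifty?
Convert fifty (English words) → 50 (decimal)
Convert fifty (English words) → 50 (decimal)
Compute 50 × 50 = 2500
2500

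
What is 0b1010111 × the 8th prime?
Convert 0b1010111 (binary) → 64 + 16 + 4 + 2 + 1 = 87 (decimal)
Convert the 8th prime (prime index) → 19 (decimal)
Compute 87 × 19 = 1653
1653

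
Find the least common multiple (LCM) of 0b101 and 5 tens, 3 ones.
Convert 0b101 (binary) → 4 + 1 = 5 (decimal)
Convert 5 tens, 3 ones (place-value notation) → 5×10 + 3 = 53 (decimal)
Compute lcm(5, 53) = 265
265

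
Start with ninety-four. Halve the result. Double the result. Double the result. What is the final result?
Convert ninety-four (English words) → 94 (decimal)
Start: 94
94 ÷ 2 = 47
47 × 2 = 94
94 × 2 = 188
188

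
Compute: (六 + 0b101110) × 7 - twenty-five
Convert 六 (Chinese numeral) → 6 (decimal)
Convert 0b101110 (binary) → 32 + 8 + 4 + 2 = 46 (decimal)
Convert twenty-five (English words) → 25 (decimal)
Expression in decimal: (6 + 46) × 7 - 25
Parentheses first: 6 + 46 = 52
Multiply: 52 × 7 = 364
Subtract: 364 - 25 = 339
339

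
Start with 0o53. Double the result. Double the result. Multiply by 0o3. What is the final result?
Convert 0o53 (octal) → 5×8 + 3 = 43 (decimal)
Start: 43
43 × 2 = 86
86 × 2 = 172
Convert 0o3 (octal) → 3 (decimal)
172 × 3 = 516
516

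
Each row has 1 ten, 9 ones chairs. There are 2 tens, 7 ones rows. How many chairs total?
Convert 1 ten, 9 ones (place-value notation) → 1×10 + 9 = 19 (decimal)
Convert 2 tens, 7 ones (place-value notation) → 2×10 + 7 = 27 (decimal)
Compute 19 × 27 = 513
513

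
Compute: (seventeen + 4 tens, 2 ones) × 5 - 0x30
Convert seventeen (English words) → 17 (decimal)
Convert 4 tens, 2 ones (place-value notation) → 4×10 + 2 = 42 (decimal)
Convert 0x30 (hexadecimal) → 3×16 = 48 (decimal)
Expression in decimal: (17 + 42) × 5 - 48
Parentheses first: 17 + 42 = 59
Multiply: 59 × 5 = 295
Subtract: 295 - 48 = 247
247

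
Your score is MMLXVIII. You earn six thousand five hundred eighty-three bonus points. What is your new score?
Convert MMLXVIII (Roman numeral) → 1000 + 1000 + 50 + 10 + 5 + 1 + 1 + 1 = 2068 (decimal)
Convert six thousand five hundred eighty-three (English words) → 6×1000 + 5×100 + 83 = 6583 (decimal)
Compute 2068 + 6583 = 8651
8651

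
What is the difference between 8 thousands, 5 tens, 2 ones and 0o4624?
Convert 8 thousands, 5 tens, 2 ones (place-value notation) → 8×1000 + 5×10 + 2 = 8052 (decimal)
Convert 0o4624 (octal) → 4×512 + 6×64 + 2×8 + 4 = 2452 (decimal)
Difference: |8052 - 2452| = 5600
5600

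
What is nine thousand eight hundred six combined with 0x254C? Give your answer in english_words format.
Convert nine thousand eight hundred six (English words) → 9×1000 + 8×100 + 6 = 9806 (decimal)
Convert 0x254C (hexadecimal) → 2×4096 + 5×256 + 4×16 + 12 = 9548 (decimal)
Compute 9806 + 9548 = 19354
Convert 19354 (decimal) → 19354 = 19×1000 + 3×100 + 54 → nineteen thousand three hundred fifty-four (English words)
nineteen thousand three hundred fifty-four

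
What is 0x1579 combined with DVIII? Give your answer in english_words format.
Convert 0x1579 (hexadecimal) → 1×4096 + 5×256 + 7×16 + 9 = 5497 (decimal)
Convert DVIII (Roman numeral) → 500 + 5 + 1 + 1 + 1 = 508 (decimal)
Compute 5497 + 508 = 6005
Convert 6005 (decimal) → 6005 = 6×1000 + 5 → six thousand five (English words)
six thousand five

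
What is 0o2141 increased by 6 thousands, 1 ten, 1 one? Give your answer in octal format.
Convert 0o2141 (octal) → 2×512 + 1×64 + 4×8 + 1 = 1121 (decimal)
Convert 6 thousands, 1 ten, 1 one (place-value notation) → 6×1000 + 1×10 + 1 = 6011 (decimal)
Compute 1121 + 6011 = 7132
Convert 7132 (decimal) → 7132 = 1×4096 + 5×512 + 7×64 + 3×8 + 4 → 0o15734 (octal)
0o15734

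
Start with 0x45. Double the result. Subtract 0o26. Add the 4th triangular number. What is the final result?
Convert 0x45 (hexadecimal) → 4×16 + 5 = 69 (decimal)
Start: 69
69 × 2 = 138
Convert 0o26 (octal) → 2×8 + 6 = 22 (decimal)
138 - 22 = 116
Convert the 4th triangular number (triangular index) → 4×5/2 = 10 (decimal)
116 + 10 = 126
126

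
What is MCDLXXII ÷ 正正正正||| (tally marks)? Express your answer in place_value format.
Convert MCDLXXII (Roman numeral) → 1000 + 400 + 50 + 10 + 10 + 1 + 1 = 1472 (decimal)
Convert 正正正正||| (tally marks) → 5 + 5 + 5 + 5 + 3 = 23 (decimal)
Compute 1472 ÷ 23 = 64
Convert 64 (decimal) → 64 = 6×10 + 4 → 6 tens, 4 ones (place-value notation)
6 tens, 4 ones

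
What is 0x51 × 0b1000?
Convert 0x51 (hexadecimal) → 5×16 + 1 = 81 (decimal)
Convert 0b1000 (binary) → 8 (decimal)
Compute 81 × 8 = 648
648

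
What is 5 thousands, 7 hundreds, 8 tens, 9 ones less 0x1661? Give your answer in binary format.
Convert 5 thousands, 7 hundreds, 8 tens, 9 ones (place-value notation) → 5×1000 + 7×100 + 8×10 + 9 = 5789 (decimal)
Convert 0x1661 (hexadecimal) → 1×4096 + 6×256 + 6×16 + 1 = 5729 (decimal)
Compute 5789 - 5729 = 60
Convert 60 (decimal) → 60 = 32 + 16 + 8 + 4 → 0b111100 (binary)
0b111100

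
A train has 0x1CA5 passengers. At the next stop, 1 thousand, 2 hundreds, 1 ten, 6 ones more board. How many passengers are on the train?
Convert 0x1CA5 (hexadecimal) → 1×4096 + 12×256 + 10×16 + 5 = 7333 (decimal)
Convert 1 thousand, 2 hundreds, 1 ten, 6 ones (place-value notation) → 1×1000 + 2×100 + 1×10 + 6 = 1216 (decimal)
Compute 7333 + 1216 = 8549
8549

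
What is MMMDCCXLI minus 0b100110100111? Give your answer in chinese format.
Convert MMMDCCXLI (Roman numeral) → 1000 + 1000 + 1000 + 500 + 100 + 100 + 40 + 1 = 3741 (decimal)
Convert 0b100110100111 (binary) → 2048 + 256 + 128 + 32 + 4 + 2 + 1 = 2471 (decimal)
Compute 3741 - 2471 = 1270
Convert 1270 (decimal) → 1270 = 1×1000 + 2×100 + 7×10 → 一千二百七十 (Chinese numeral)
一千二百七十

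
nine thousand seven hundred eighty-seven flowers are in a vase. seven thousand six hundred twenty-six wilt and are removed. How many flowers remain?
Convert nine thousand seven hundred eighty-seven (English words) → 9×1000 + 7×100 + 87 = 9787 (decimal)
Convert seven thousand six hundred twenty-six (English words) → 7×1000 + 6×100 + 26 = 7626 (decimal)
Compute 9787 - 7626 = 2161
2161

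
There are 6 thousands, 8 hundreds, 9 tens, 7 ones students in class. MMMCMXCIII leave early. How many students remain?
Convert 6 thousands, 8 hundreds, 9 tens, 7 ones (place-value notation) → 6×1000 + 8×100 + 9×10 + 7 = 6897 (decimal)
Convert MMMCMXCIII (Roman numeral) → 1000 + 1000 + 1000 + 900 + 90 + 1 + 1 + 1 = 3993 (decimal)
Compute 6897 - 3993 = 2904
2904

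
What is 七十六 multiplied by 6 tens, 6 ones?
Convert 七十六 (Chinese numeral) → 7×10 + 6 = 76 (decimal)
Convert 6 tens, 6 ones (place-value notation) → 6×10 + 6 = 66 (decimal)
Compute 76 × 66 = 5016
5016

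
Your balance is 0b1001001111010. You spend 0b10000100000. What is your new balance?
Convert 0b1001001111010 (binary) → 4096 + 512 + 64 + 32 + 16 + 8 + 2 = 4730 (decimal)
Convert 0b10000100000 (binary) → 1024 + 32 = 1056 (decimal)
Compute 4730 - 1056 = 3674
3674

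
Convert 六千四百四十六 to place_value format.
Convert 六千四百四十六 (Chinese numeral) → 6×1000 + 4×100 + 4×10 + 6 = 6446 (decimal)
Convert 6446 (decimal) → 6446 = 6×1000 + 4×100 + 4×10 + 6 → 6 thousands, 4 hundreds, 4 tens, 6 ones (place-value notation)
6 thousands, 4 hundreds, 4 tens, 6 ones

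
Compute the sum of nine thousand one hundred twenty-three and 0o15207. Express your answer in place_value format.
Convert nine thousand one hundred twenty-three (English words) → 9×1000 + 1×100 + 23 = 9123 (decimal)
Convert 0o15207 (octal) → 1×4096 + 5×512 + 2×64 + 7 = 6791 (decimal)
Compute 9123 + 6791 = 15914
Convert 15914 (decimal) → 15914 = 15×1000 + 9×100 + 1×10 + 4 → 15 thousands, 9 hundreds, 1 ten, 4 ones (place-value notation)
15 thousands, 9 hundreds, 1 ten, 4 ones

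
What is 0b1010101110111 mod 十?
Convert 0b1010101110111 (binary) → 4096 + 1024 + 256 + 64 + 32 + 16 + 4 + 2 + 1 = 5495 (decimal)
Convert 十 (Chinese numeral) → 1×10 = 10 (decimal)
Compute 5495 mod 10 = 5
5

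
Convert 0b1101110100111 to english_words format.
Convert 0b1101110100111 (binary) → 4096 + 2048 + 512 + 256 + 128 + 32 + 4 + 2 + 1 = 7079 (decimal)
Convert 7079 (decimal) → 7079 = 7×1000 + 79 → seven thousand seventy-nine (English words)
seven thousand seventy-nine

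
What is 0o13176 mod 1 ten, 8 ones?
Convert 0o13176 (octal) → 1×4096 + 3×512 + 1×64 + 7×8 + 6 = 5758 (decimal)
Convert 1 ten, 8 ones (place-value notation) → 1×10 + 8 = 18 (decimal)
Compute 5758 mod 18 = 16
16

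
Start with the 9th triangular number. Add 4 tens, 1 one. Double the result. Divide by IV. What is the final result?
Convert the 9th triangular number (triangular index) → 9×10/2 = 45 (decimal)
Start: 45
Convert 4 tens, 1 one (place-value notation) → 4×10 + 1 = 41 (decimal)
45 + 41 = 86
86 × 2 = 172
Convert IV (Roman numeral) → 4 (decimal)
172 ÷ 4 = 43
43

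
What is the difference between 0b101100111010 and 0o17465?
Convert 0b101100111010 (binary) → 2048 + 512 + 256 + 32 + 16 + 8 + 2 = 2874 (decimal)
Convert 0o17465 (octal) → 1×4096 + 7×512 + 4×64 + 6×8 + 5 = 7989 (decimal)
Difference: |2874 - 7989| = 5115
5115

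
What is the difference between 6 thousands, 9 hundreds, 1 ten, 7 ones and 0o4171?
Convert 6 thousands, 9 hundreds, 1 ten, 7 ones (place-value notation) → 6×1000 + 9×100 + 1×10 + 7 = 6917 (decimal)
Convert 0o4171 (octal) → 4×512 + 1×64 + 7×8 + 1 = 2169 (decimal)
Difference: |6917 - 2169| = 4748
4748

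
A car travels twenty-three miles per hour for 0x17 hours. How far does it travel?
Convert twenty-three (English words) → 23 (decimal)
Convert 0x17 (hexadecimal) → 1×16 + 7 = 23 (decimal)
Compute 23 × 23 = 529
529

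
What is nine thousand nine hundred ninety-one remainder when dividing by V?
Convert nine thousand nine hundred ninety-one (English words) → 9×1000 + 9×100 + 91 = 9991 (decimal)
Convert V (Roman numeral) → 5 (decimal)
Compute 9991 mod 5 = 1
1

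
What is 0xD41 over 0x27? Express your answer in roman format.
Convert 0xD41 (hexadecimal) → 13×256 + 4×16 + 1 = 3393 (decimal)
Convert 0x27 (hexadecimal) → 2×16 + 7 = 39 (decimal)
Compute 3393 ÷ 39 = 87
Convert 87 (decimal) → 87 = 50 + 10 + 10 + 10 + 5 + 1 + 1 → LXXXVII (Roman numeral)
LXXXVII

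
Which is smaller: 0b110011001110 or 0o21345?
Convert 0b110011001110 (binary) → 2048 + 1024 + 128 + 64 + 8 + 4 + 2 = 3278 (decimal)
Convert 0o21345 (octal) → 2×4096 + 1×512 + 3×64 + 4×8 + 5 = 8933 (decimal)
Compare 3278 vs 8933: smaller = 3278
3278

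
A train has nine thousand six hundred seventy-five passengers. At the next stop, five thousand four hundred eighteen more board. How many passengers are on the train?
Convert nine thousand six hundred seventy-five (English words) → 9×1000 + 6×100 + 75 = 9675 (decimal)
Convert five thousand four hundred eighteen (English words) → 5×1000 + 4×100 + 18 = 5418 (decimal)
Compute 9675 + 5418 = 15093
15093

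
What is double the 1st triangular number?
The 1st triangular number = 1×2/2 = 1
Compute 1 × 2 = 2
2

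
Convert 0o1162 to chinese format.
Convert 0o1162 (octal) → 1×512 + 1×64 + 6×8 + 2 = 626 (decimal)
Convert 626 (decimal) → 626 = 6×100 + 2×10 + 6 → 六百二十六 (Chinese numeral)
六百二十六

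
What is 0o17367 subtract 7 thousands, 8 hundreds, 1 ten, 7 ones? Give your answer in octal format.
Convert 0o17367 (octal) → 1×4096 + 7×512 + 3×64 + 6×8 + 7 = 7927 (decimal)
Convert 7 thousands, 8 hundreds, 1 ten, 7 ones (place-value notation) → 7×1000 + 8×100 + 1×10 + 7 = 7817 (decimal)
Compute 7927 - 7817 = 110
Convert 110 (decimal) → 110 = 1×64 + 5×8 + 6 → 0o156 (octal)
0o156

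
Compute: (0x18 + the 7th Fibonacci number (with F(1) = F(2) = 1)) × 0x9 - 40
Convert 0x18 (hexadecimal) → 1×16 + 8 = 24 (decimal)
Convert the 7th Fibonacci number (with F(1) = F(2) = 1) (Fibonacci index) → 1, 1, 2, 3, 5, 8, 13 → 13 (decimal)
Convert 0x9 (hexadecimal) → 9 (decimal)
Expression in decimal: (24 + 13) × 9 - 40
Parentheses first: 24 + 13 = 37
Multiply: 37 × 9 = 333
Subtract: 333 - 40 = 293
293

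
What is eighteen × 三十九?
Convert eighteen (English words) → 18 (decimal)
Convert 三十九 (Chinese numeral) → 3×10 + 9 = 39 (decimal)
Compute 18 × 39 = 702
702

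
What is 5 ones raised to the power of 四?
Convert 5 ones (place-value notation) → 5 (decimal)
Convert 四 (Chinese numeral) → 4 (decimal)
Compute 5 ^ 4 = 625
625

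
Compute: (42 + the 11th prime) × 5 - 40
Convert the 11th prime (prime index) → 31 (decimal)
Expression in decimal: (42 + 31) × 5 - 40
Parentheses first: 42 + 31 = 73
Multiply: 73 × 5 = 365
Subtract: 365 - 40 = 325
325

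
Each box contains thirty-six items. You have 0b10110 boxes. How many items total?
Convert thirty-six (English words) → 36 (decimal)
Convert 0b10110 (binary) → 16 + 4 + 2 = 22 (decimal)
Compute 36 × 22 = 792
792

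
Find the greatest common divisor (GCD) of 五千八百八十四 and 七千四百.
Convert 五千八百八十四 (Chinese numeral) → 5×1000 + 8×100 + 8×10 + 4 = 5884 (decimal)
Convert 七千四百 (Chinese numeral) → 7×1000 + 4×100 = 7400 (decimal)
Compute gcd(5884, 7400) = 4
4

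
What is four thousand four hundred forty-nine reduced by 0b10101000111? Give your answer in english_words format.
Convert four thousand four hundred forty-nine (English words) → 4×1000 + 4×100 + 49 = 4449 (decimal)
Convert 0b10101000111 (binary) → 1024 + 256 + 64 + 4 + 2 + 1 = 1351 (decimal)
Compute 4449 - 1351 = 3098
Convert 3098 (decimal) → 3098 = 3×1000 + 98 → three thousand ninety-eight (English words)
three thousand ninety-eight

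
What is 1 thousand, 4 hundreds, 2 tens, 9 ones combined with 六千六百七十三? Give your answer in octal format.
Convert 1 thousand, 4 hundreds, 2 tens, 9 ones (place-value notation) → 1×1000 + 4×100 + 2×10 + 9 = 1429 (decimal)
Convert 六千六百七十三 (Chinese numeral) → 6×1000 + 6×100 + 7×10 + 3 = 6673 (decimal)
Compute 1429 + 6673 = 8102
Convert 8102 (decimal) → 8102 = 1×4096 + 7×512 + 6×64 + 4×8 + 6 → 0o17646 (octal)
0o17646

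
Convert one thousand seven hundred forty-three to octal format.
Convert one thousand seven hundred forty-three (English words) → 1×1000 + 7×100 + 43 = 1743 (decimal)
Convert 1743 (decimal) → 1743 = 3×512 + 3×64 + 1×8 + 7 → 0o3317 (octal)
0o3317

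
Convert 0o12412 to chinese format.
Convert 0o12412 (octal) → 1×4096 + 2×512 + 4×64 + 1×8 + 2 = 5386 (decimal)
Convert 5386 (decimal) → 5386 = 5×1000 + 3×100 + 8×10 + 6 → 五千三百八十六 (Chinese numeral)
五千三百八十六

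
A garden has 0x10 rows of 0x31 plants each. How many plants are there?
Convert 0x31 (hexadecimal) → 3×16 + 1 = 49 (decimal)
Convert 0x10 (hexadecimal) → 1×16 = 16 (decimal)
Compute 49 × 16 = 784
784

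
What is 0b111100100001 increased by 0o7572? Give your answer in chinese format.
Convert 0b111100100001 (binary) → 2048 + 1024 + 512 + 256 + 32 + 1 = 3873 (decimal)
Convert 0o7572 (octal) → 7×512 + 5×64 + 7×8 + 2 = 3962 (decimal)
Compute 3873 + 3962 = 7835
Convert 7835 (decimal) → 7835 = 7×1000 + 8×100 + 3×10 + 5 → 七千八百三十五 (Chinese numeral)
七千八百三十五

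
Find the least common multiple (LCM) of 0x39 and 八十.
Convert 0x39 (hexadecimal) → 3×16 + 9 = 57 (decimal)
Convert 八十 (Chinese numeral) → 8×10 = 80 (decimal)
Compute lcm(57, 80) = 4560
4560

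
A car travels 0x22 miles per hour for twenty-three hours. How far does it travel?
Convert 0x22 (hexadecimal) → 2×16 + 2 = 34 (decimal)
Convert twenty-three (English words) → 23 (decimal)
Compute 34 × 23 = 782
782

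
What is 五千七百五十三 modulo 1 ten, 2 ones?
Convert 五千七百五十三 (Chinese numeral) → 5×1000 + 7×100 + 5×10 + 3 = 5753 (decimal)
Convert 1 ten, 2 ones (place-value notation) → 1×10 + 2 = 12 (decimal)
Compute 5753 mod 12 = 5
5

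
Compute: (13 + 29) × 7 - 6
Parentheses first: 13 + 29 = 42
Multiply: 42 × 7 = 294
Subtract: 294 - 6 = 288
288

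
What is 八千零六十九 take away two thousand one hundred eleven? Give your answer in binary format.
Convert 八千零六十九 (Chinese numeral) → 8×1000 + 6×10 + 9 = 8069 (decimal)
Convert two thousand one hundred eleven (English words) → 2×1000 + 1×100 + 11 = 2111 (decimal)
Compute 8069 - 2111 = 5958
Convert 5958 (decimal) → 5958 = 4096 + 1024 + 512 + 256 + 64 + 4 + 2 → 0b1011101000110 (binary)
0b1011101000110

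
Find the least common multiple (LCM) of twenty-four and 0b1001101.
Convert twenty-four (English words) → 24 (decimal)
Convert 0b1001101 (binary) → 64 + 8 + 4 + 1 = 77 (decimal)
Compute lcm(24, 77) = 1848
1848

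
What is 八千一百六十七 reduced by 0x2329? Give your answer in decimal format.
Convert 八千一百六十七 (Chinese numeral) → 8×1000 + 1×100 + 6×10 + 7 = 8167 (decimal)
Convert 0x2329 (hexadecimal) → 2×4096 + 3×256 + 2×16 + 9 = 9001 (decimal)
Compute 8167 - 9001 = -834
-834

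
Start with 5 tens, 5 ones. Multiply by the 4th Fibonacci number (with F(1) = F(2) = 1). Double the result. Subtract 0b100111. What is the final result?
Convert 5 tens, 5 ones (place-value notation) → 5×10 + 5 = 55 (decimal)
Start: 55
Convert the 4th Fibonacci number (with F(1) = F(2) = 1) (Fibonacci index) → 1, 1, 2, 3 → 3 (decimal)
55 × 3 = 165
165 × 2 = 330
Convert 0b100111 (binary) → 32 + 4 + 2 + 1 = 39 (decimal)
330 - 39 = 291
291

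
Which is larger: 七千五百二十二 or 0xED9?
Convert 七千五百二十二 (Chinese numeral) → 7×1000 + 5×100 + 2×10 + 2 = 7522 (decimal)
Convert 0xED9 (hexadecimal) → 14×256 + 13×16 + 9 = 3801 (decimal)
Compare 7522 vs 3801: larger = 7522
7522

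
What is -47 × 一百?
Convert 一百 (Chinese numeral) → 1×100 = 100 (decimal)
Compute -47 × 100 = -4700
-4700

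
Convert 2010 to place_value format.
Convert 2010 (decimal) → 2010 = 2×1000 + 1×10 → 2 thousands, 1 ten (place-value notation)
2 thousands, 1 ten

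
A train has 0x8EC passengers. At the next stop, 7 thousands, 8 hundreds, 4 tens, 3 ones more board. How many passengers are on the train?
Convert 0x8EC (hexadecimal) → 8×256 + 14×16 + 12 = 2284 (decimal)
Convert 7 thousands, 8 hundreds, 4 tens, 3 ones (place-value notation) → 7×1000 + 8×100 + 4×10 + 3 = 7843 (decimal)
Compute 2284 + 7843 = 10127
10127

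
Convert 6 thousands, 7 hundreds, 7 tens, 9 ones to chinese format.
Convert 6 thousands, 7 hundreds, 7 tens, 9 ones (place-value notation) → 6×1000 + 7×100 + 7×10 + 9 = 6779 (decimal)
Convert 6779 (decimal) → 6779 = 6×1000 + 7×100 + 7×10 + 9 → 六千七百七十九 (Chinese numeral)
六千七百七十九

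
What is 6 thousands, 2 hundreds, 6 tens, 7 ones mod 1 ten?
Convert 6 thousands, 2 hundreds, 6 tens, 7 ones (place-value notation) → 6×1000 + 2×100 + 6×10 + 7 = 6267 (decimal)
Convert 1 ten (place-value notation) → 1×10 = 10 (decimal)
Compute 6267 mod 10 = 7
7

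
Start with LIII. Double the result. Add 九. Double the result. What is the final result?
Convert LIII (Roman numeral) → 50 + 1 + 1 + 1 = 53 (decimal)
Start: 53
53 × 2 = 106
Convert 九 (Chinese numeral) → 9 (decimal)
106 + 9 = 115
115 × 2 = 230
230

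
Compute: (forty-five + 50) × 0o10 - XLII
Convert forty-five (English words) → 45 (decimal)
Convert 0o10 (octal) → 1×8 = 8 (decimal)
Convert XLII (Roman numeral) → 40 + 1 + 1 = 42 (decimal)
Expression in decimal: (45 + 50) × 8 - 42
Parentheses first: 45 + 50 = 95
Multiply: 95 × 8 = 760
Subtract: 760 - 42 = 718
718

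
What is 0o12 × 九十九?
Convert 0o12 (octal) → 1×8 + 2 = 10 (decimal)
Convert 九十九 (Chinese numeral) → 9×10 + 9 = 99 (decimal)
Compute 10 × 99 = 990
990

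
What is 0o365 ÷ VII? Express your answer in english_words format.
Convert 0o365 (octal) → 3×64 + 6×8 + 5 = 245 (decimal)
Convert VII (Roman numeral) → 5 + 1 + 1 = 7 (decimal)
Compute 245 ÷ 7 = 35
Convert 35 (decimal) → thirty-five (English words)
thirty-five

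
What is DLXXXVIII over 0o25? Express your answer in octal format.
Convert DLXXXVIII (Roman numeral) → 500 + 50 + 10 + 10 + 10 + 5 + 1 + 1 + 1 = 588 (decimal)
Convert 0o25 (octal) → 2×8 + 5 = 21 (decimal)
Compute 588 ÷ 21 = 28
Convert 28 (decimal) → 28 = 3×8 + 4 → 0o34 (octal)
0o34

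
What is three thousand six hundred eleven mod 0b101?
Convert three thousand six hundred eleven (English words) → 3×1000 + 6×100 + 11 = 3611 (decimal)
Convert 0b101 (binary) → 4 + 1 = 5 (decimal)
Compute 3611 mod 5 = 1
1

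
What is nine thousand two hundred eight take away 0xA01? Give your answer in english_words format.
Convert nine thousand two hundred eight (English words) → 9×1000 + 2×100 + 8 = 9208 (decimal)
Convert 0xA01 (hexadecimal) → 10×256 + 1 = 2561 (decimal)
Compute 9208 - 2561 = 6647
Convert 6647 (decimal) → 6647 = 6×1000 + 6×100 + 47 → six thousand six hundred forty-seven (English words)
six thousand six hundred forty-seven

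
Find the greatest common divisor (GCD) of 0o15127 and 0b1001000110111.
Convert 0o15127 (octal) → 1×4096 + 5×512 + 1×64 + 2×8 + 7 = 6743 (decimal)
Convert 0b1001000110111 (binary) → 4096 + 512 + 32 + 16 + 4 + 2 + 1 = 4663 (decimal)
Compute gcd(6743, 4663) = 1
1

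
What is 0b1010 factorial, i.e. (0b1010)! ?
Convert 0b1010 (binary) → 8 + 2 = 10 (decimal)
Compute 10! = 3628800
3628800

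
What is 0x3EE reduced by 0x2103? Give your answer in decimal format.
Convert 0x3EE (hexadecimal) → 3×256 + 14×16 + 14 = 1006 (decimal)
Convert 0x2103 (hexadecimal) → 2×4096 + 1×256 + 3 = 8451 (decimal)
Compute 1006 - 8451 = -7445
-7445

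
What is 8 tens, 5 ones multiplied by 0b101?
Convert 8 tens, 5 ones (place-value notation) → 8×10 + 5 = 85 (decimal)
Convert 0b101 (binary) → 4 + 1 = 5 (decimal)
Compute 85 × 5 = 425
425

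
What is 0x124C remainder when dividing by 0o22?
Convert 0x124C (hexadecimal) → 1×4096 + 2×256 + 4×16 + 12 = 4684 (decimal)
Convert 0o22 (octal) → 2×8 + 2 = 18 (decimal)
Compute 4684 mod 18 = 4
4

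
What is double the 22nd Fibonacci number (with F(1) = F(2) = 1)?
The 22nd Fibonacci number (with F(1) = F(2) = 1) = 17711
Compute 17711 × 2 = 35422
35422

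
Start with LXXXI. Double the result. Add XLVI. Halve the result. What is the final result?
Convert LXXXI (Roman numeral) → 50 + 10 + 10 + 10 + 1 = 81 (decimal)
Start: 81
81 × 2 = 162
Convert XLVI (Roman numeral) → 40 + 5 + 1 = 46 (decimal)
162 + 46 = 208
208 ÷ 2 = 104
104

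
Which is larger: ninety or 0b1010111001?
Convert ninety (English words) → 90 (decimal)
Convert 0b1010111001 (binary) → 512 + 128 + 32 + 16 + 8 + 1 = 697 (decimal)
Compare 90 vs 697: larger = 697
697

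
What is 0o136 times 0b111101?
Convert 0o136 (octal) → 1×64 + 3×8 + 6 = 94 (decimal)
Convert 0b111101 (binary) → 32 + 16 + 8 + 4 + 1 = 61 (decimal)
Compute 94 × 61 = 5734
5734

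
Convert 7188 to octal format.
Convert 7188 (decimal) → 7188 = 1×4096 + 6×512 + 2×8 + 4 → 0o16024 (octal)
0o16024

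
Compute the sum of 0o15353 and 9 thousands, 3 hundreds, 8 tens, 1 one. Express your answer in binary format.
Convert 0o15353 (octal) → 1×4096 + 5×512 + 3×64 + 5×8 + 3 = 6891 (decimal)
Convert 9 thousands, 3 hundreds, 8 tens, 1 one (place-value notation) → 9×1000 + 3×100 + 8×10 + 1 = 9381 (decimal)
Compute 6891 + 9381 = 16272
Convert 16272 (decimal) → 16272 = 8192 + 4096 + 2048 + 1024 + 512 + 256 + 128 + 16 → 0b11111110010000 (binary)
0b11111110010000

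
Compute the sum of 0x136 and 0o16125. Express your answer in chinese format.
Convert 0x136 (hexadecimal) → 1×256 + 3×16 + 6 = 310 (decimal)
Convert 0o16125 (octal) → 1×4096 + 6×512 + 1×64 + 2×8 + 5 = 7253 (decimal)
Compute 310 + 7253 = 7563
Convert 7563 (decimal) → 7563 = 7×1000 + 5×100 + 6×10 + 3 → 七千五百六十三 (Chinese numeral)
七千五百六十三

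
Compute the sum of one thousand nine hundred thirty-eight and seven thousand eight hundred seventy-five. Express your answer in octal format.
Convert one thousand nine hundred thirty-eight (English words) → 1×1000 + 9×100 + 38 = 1938 (decimal)
Convert seven thousand eight hundred seventy-five (English words) → 7×1000 + 8×100 + 75 = 7875 (decimal)
Compute 1938 + 7875 = 9813
Convert 9813 (decimal) → 9813 = 2×4096 + 3×512 + 1×64 + 2×8 + 5 → 0o23125 (octal)
0o23125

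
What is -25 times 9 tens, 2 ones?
Convert 9 tens, 2 ones (place-value notation) → 9×10 + 2 = 92 (decimal)
Compute -25 × 92 = -2300
-2300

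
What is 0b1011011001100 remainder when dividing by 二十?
Convert 0b1011011001100 (binary) → 4096 + 1024 + 512 + 128 + 64 + 8 + 4 = 5836 (decimal)
Convert 二十 (Chinese numeral) → 2×10 = 20 (decimal)
Compute 5836 mod 20 = 16
16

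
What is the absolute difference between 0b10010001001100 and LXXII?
Convert 0b10010001001100 (binary) → 8192 + 1024 + 64 + 8 + 4 = 9292 (decimal)
Convert LXXII (Roman numeral) → 50 + 10 + 10 + 1 + 1 = 72 (decimal)
Compute |9292 - 72| = 9220
9220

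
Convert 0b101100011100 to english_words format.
Convert 0b101100011100 (binary) → 2048 + 512 + 256 + 16 + 8 + 4 = 2844 (decimal)
Convert 2844 (decimal) → 2844 = 2×1000 + 8×100 + 44 → two thousand eight hundred forty-four (English words)
two thousand eight hundred forty-four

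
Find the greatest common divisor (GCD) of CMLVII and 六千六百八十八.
Convert CMLVII (Roman numeral) → 900 + 50 + 5 + 1 + 1 = 957 (decimal)
Convert 六千六百八十八 (Chinese numeral) → 6×1000 + 6×100 + 8×10 + 8 = 6688 (decimal)
Compute gcd(957, 6688) = 11
11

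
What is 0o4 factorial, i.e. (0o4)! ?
Convert 0o4 (octal) → 4 (decimal)
Compute 4! = 24
24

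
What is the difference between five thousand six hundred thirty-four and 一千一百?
Convert five thousand six hundred thirty-four (English words) → 5×1000 + 6×100 + 34 = 5634 (decimal)
Convert 一千一百 (Chinese numeral) → 1×1000 + 1×100 = 1100 (decimal)
Difference: |5634 - 1100| = 4534
4534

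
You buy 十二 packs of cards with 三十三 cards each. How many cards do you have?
Convert 三十三 (Chinese numeral) → 3×10 + 3 = 33 (decimal)
Convert 十二 (Chinese numeral) → 1×10 + 2 = 12 (decimal)
Compute 33 × 12 = 396
396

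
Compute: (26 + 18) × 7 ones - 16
Convert 7 ones (place-value notation) → 7 (decimal)
Expression in decimal: (26 + 18) × 7 - 16
Parentheses first: 26 + 18 = 44
Multiply: 44 × 7 = 308
Subtract: 308 - 16 = 292
292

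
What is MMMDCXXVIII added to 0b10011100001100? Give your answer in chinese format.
Convert MMMDCXXVIII (Roman numeral) → 1000 + 1000 + 1000 + 500 + 100 + 10 + 10 + 5 + 1 + 1 + 1 = 3628 (decimal)
Convert 0b10011100001100 (binary) → 8192 + 1024 + 512 + 256 + 8 + 4 = 9996 (decimal)
Compute 3628 + 9996 = 13624
Convert 13624 (decimal) → 13624 = 1×10000 + 3×1000 + 6×100 + 2×10 + 4 → 一万三千六百二十四 (Chinese numeral)
一万三千六百二十四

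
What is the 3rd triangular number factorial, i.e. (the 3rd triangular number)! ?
Convert the 3rd triangular number (triangular index) → 3×4/2 = 6 (decimal)
Compute 6! = 720
720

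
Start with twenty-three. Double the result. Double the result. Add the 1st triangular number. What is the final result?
Convert twenty-three (English words) → 23 (decimal)
Start: 23
23 × 2 = 46
46 × 2 = 92
Convert the 1st triangular number (triangular index) → 1×2/2 = 1 (decimal)
92 + 1 = 93
93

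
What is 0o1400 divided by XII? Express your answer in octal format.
Convert 0o1400 (octal) → 1×512 + 4×64 = 768 (decimal)
Convert XII (Roman numeral) → 10 + 1 + 1 = 12 (decimal)
Compute 768 ÷ 12 = 64
Convert 64 (decimal) → 64 = 1×64 → 0o100 (octal)
0o100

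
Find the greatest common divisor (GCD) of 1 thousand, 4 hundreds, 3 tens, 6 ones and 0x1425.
Convert 1 thousand, 4 hundreds, 3 tens, 6 ones (place-value notation) → 1×1000 + 4×100 + 3×10 + 6 = 1436 (decimal)
Convert 0x1425 (hexadecimal) → 1×4096 + 4×256 + 2×16 + 5 = 5157 (decimal)
Compute gcd(1436, 5157) = 1
1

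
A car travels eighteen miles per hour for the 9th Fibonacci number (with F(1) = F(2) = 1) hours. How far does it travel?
Convert eighteen (English words) → 18 (decimal)
Convert the 9th Fibonacci number (with F(1) = F(2) = 1) (Fibonacci index) → 1, 1, 2, 3, 5, 8, 13, 21, 34 → 34 (decimal)
Compute 18 × 34 = 612
612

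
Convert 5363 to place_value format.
Convert 5363 (decimal) → 5363 = 5×1000 + 3×100 + 6×10 + 3 → 5 thousands, 3 hundreds, 6 tens, 3 ones (place-value notation)
5 thousands, 3 hundreds, 6 tens, 3 ones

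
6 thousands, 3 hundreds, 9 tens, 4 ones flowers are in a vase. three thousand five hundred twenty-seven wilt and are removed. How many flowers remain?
Convert 6 thousands, 3 hundreds, 9 tens, 4 ones (place-value notation) → 6×1000 + 3×100 + 9×10 + 4 = 6394 (decimal)
Convert three thousand five hundred twenty-seven (English words) → 3×1000 + 5×100 + 27 = 3527 (decimal)
Compute 6394 - 3527 = 2867
2867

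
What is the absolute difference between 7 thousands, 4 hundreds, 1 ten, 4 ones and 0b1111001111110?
Convert 7 thousands, 4 hundreds, 1 ten, 4 ones (place-value notation) → 7×1000 + 4×100 + 1×10 + 4 = 7414 (decimal)
Convert 0b1111001111110 (binary) → 4096 + 2048 + 1024 + 512 + 64 + 32 + 16 + 8 + 4 + 2 = 7806 (decimal)
Compute |7414 - 7806| = 392
392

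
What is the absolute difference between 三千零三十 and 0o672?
Convert 三千零三十 (Chinese numeral) → 3×1000 + 3×10 = 3030 (decimal)
Convert 0o672 (octal) → 6×64 + 7×8 + 2 = 442 (decimal)
Compute |3030 - 442| = 2588
2588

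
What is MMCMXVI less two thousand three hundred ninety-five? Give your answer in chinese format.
Convert MMCMXVI (Roman numeral) → 1000 + 1000 + 900 + 10 + 5 + 1 = 2916 (decimal)
Convert two thousand three hundred ninety-five (English words) → 2×1000 + 3×100 + 95 = 2395 (decimal)
Compute 2916 - 2395 = 521
Convert 521 (decimal) → 521 = 5×100 + 2×10 + 1 → 五百二十一 (Chinese numeral)
五百二十一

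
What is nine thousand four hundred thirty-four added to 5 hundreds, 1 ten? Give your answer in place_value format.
Convert nine thousand four hundred thirty-four (English words) → 9×1000 + 4×100 + 34 = 9434 (decimal)
Convert 5 hundreds, 1 ten (place-value notation) → 5×100 + 1×10 = 510 (decimal)
Compute 9434 + 510 = 9944
Convert 9944 (decimal) → 9944 = 9×1000 + 9×100 + 4×10 + 4 → 9 thousands, 9 hundreds, 4 tens, 4 ones (place-value notation)
9 thousands, 9 hundreds, 4 tens, 4 ones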